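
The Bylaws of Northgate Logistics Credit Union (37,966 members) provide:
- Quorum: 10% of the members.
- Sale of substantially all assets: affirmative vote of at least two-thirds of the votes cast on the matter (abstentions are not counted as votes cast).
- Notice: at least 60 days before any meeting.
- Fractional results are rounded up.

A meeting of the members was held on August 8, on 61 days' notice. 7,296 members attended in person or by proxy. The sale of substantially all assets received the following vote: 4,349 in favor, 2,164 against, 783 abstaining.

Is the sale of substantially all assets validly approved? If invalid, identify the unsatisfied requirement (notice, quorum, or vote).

Notice: 61 days given; 60 required. Satisfied.
Quorum: 10% of 37,966 = 3,796.60, rounded up to 3,797; 7,296 present. Satisfied.
Vote: requires two-thirds of the votes cast (7,296 − 783 abstaining = 6,513); 2/3 of 6513 = 4342, so 4,342 needed; 4,349 in favor. Satisfied.

Valid — all requirements satisfied.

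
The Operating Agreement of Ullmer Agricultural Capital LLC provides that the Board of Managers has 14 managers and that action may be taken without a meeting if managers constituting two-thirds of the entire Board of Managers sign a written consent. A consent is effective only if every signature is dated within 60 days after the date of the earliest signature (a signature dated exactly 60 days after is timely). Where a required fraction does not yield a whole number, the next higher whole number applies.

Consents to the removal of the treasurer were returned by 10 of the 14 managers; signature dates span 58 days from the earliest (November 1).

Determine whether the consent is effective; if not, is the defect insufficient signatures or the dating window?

Signatures required: two-thirds of 14 — 2/3 of 14 = 9.33, rounded up to 10, so 10 needed; 10 signed. Sufficient.
Dating window: the latest signature is 58 days after the earliest; the limit is 60 days. Within the window.

Effective — both the signature and dating-window requirements are satisfied.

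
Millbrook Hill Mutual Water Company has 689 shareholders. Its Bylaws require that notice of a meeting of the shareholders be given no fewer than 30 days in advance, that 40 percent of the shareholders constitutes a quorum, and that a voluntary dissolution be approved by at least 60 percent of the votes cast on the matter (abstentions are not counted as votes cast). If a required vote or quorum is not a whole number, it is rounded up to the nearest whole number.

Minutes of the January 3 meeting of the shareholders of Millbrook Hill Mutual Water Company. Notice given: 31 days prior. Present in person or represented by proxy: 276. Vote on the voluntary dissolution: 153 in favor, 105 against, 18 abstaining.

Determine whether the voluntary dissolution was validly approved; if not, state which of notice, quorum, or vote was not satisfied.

Invalid — vote requirement not satisfied.

Notice: 31 days given; 30 required. Satisfied.
Quorum: 40% of 689 = 275.60, rounded up to 276; 276 present. Satisfied.
Vote: requires three-fifths of the votes cast (276 − 18 abstaining = 258); 3/5 of 258 = 154.80, rounded up to 155, so 155 needed; 153 in favor. Not satisfied.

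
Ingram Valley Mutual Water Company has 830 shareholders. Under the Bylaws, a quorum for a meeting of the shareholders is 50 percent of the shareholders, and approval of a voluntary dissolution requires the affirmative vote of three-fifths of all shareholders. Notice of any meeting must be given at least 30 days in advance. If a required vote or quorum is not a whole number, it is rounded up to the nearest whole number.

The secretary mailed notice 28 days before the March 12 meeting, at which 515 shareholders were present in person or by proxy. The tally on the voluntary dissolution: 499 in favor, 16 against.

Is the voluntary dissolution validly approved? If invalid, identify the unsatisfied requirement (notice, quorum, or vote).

Notice: 28 days given; 30 required. Not satisfied.
Quorum: 50% of 830 = 415; 515 present. Satisfied.
Vote: requires three-fifths of all shareholders (830); 3/5 of 830 = 498, so 498 needed; 499 in favor. Satisfied.

Invalid — notice requirement not satisfied.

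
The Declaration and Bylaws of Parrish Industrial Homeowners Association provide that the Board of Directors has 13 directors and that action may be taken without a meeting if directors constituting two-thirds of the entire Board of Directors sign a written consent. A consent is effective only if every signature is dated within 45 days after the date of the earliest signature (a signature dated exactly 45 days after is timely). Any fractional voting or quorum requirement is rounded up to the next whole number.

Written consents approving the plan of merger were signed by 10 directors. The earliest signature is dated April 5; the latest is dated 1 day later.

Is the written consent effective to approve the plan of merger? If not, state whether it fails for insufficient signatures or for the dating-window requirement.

Effective — both the signature and dating-window requirements are satisfied.

Signatures required: two-thirds of 13 — 2/3 of 13 = 8.67, rounded up to 9, so 9 needed; 10 signed. Sufficient.
Dating window: the latest signature is 1 day after the earliest; the limit is 45 days. Within the window.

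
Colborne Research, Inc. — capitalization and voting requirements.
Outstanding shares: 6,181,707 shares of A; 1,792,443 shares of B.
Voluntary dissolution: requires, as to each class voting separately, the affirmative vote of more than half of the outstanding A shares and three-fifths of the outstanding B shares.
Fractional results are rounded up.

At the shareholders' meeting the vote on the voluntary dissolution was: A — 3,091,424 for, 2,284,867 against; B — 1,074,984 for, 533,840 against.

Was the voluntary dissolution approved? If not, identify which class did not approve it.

Not approved — the B shares did not give the required vote.

A: a majority of 6181707 is 3090854; 3,090,854 required, 3,091,424 in favor — approved.
B: 3/5 of 1792443 = 1075465.80, rounded up to 1075466; 1,075,466 required, 1,074,984 in favor — not approved.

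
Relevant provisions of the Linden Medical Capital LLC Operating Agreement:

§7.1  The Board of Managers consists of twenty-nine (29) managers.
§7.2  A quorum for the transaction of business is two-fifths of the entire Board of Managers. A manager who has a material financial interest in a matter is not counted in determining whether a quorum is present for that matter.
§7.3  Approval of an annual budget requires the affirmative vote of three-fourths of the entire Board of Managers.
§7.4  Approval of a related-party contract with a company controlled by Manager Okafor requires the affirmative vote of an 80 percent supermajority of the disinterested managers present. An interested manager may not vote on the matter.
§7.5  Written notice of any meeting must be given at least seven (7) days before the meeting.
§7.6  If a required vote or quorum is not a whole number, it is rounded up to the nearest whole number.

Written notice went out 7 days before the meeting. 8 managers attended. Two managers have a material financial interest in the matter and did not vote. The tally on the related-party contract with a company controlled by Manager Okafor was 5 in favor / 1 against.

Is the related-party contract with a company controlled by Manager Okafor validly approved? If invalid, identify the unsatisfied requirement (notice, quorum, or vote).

Notice: 7 days given; 7 required (7 ≥ 7). Satisfied.
Quorum: 8 present, but the 2 interested managers do not count, leaving 6. Quorum is 12. Not satisfied.
Vote: the related-party contract with a company controlled by Manager Okafor requires four-fifths of the disinterested managers present (8 − 2 = 6). 4/5 of 6 = 4.80, rounded up to 5, so 5 affirmative votes are needed; 5 voted in favor. Satisfied. (Moot — without a quorum no business can be validly transacted.)

Invalid — quorum requirement not satisfied.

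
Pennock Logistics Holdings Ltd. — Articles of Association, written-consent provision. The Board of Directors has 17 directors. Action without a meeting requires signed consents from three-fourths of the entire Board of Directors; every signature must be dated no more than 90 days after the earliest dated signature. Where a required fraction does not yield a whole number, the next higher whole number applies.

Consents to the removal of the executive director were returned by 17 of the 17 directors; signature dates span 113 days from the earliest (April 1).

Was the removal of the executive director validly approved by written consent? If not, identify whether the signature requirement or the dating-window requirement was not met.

Signatures required: three-fourths of 17 — 3/4 of 17 = 12.75, rounded up to 13, so 13 needed; 17 signed. Sufficient.
Dating window: the latest signature is 113 days after the earliest; the limit is 90 days. Outside the window.

Not effective — dating-window requirement not satisfied.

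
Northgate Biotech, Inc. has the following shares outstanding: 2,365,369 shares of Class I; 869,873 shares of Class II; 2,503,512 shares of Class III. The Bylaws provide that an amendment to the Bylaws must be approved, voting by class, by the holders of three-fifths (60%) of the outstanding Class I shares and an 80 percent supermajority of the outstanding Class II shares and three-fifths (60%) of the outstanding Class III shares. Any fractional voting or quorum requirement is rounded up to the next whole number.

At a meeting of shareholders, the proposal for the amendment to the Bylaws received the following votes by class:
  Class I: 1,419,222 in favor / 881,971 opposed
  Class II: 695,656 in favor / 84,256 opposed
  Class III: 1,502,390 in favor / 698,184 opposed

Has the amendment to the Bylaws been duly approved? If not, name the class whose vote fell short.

Not approved — the Class II shares did not give the required vote.

Class I: 3/5 of 2365369 = 1419221.40, rounded up to 1419222; 1,419,222 required, 1,419,222 in favor — approved.
Class II: 4/5 of 869873 = 695898.40, rounded up to 695899; 695,899 required, 695,656 in favor — not approved.
Class III: 3/5 of 2503512 = 1502107.20, rounded up to 1502108; 1,502,108 required, 1,502,390 in favor — approved.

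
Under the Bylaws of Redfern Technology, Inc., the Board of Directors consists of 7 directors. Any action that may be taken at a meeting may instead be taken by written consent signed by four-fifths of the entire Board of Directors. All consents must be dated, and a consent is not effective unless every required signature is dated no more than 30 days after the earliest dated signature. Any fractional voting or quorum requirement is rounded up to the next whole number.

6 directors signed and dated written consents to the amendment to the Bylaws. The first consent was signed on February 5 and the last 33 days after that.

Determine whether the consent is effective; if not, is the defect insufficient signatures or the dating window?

Signatures required: four-fifths of 7 — 4/5 of 7 = 5.60, rounded up to 6, so 6 needed; 6 signed. Sufficient.
Dating window: the latest signature is 33 days after the earliest; the limit is 30 days. Outside the window.

Not effective — dating-window requirement not satisfied.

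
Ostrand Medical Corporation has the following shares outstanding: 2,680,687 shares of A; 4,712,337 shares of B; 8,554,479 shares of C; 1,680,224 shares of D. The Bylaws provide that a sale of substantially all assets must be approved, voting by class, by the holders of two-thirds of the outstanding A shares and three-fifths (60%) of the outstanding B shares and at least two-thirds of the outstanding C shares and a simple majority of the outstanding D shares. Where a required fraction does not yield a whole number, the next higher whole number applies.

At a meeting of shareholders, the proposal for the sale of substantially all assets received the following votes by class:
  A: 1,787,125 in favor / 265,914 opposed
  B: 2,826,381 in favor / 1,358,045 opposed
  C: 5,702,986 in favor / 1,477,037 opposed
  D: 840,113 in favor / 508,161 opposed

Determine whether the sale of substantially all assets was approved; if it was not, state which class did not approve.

A: 2/3 of 2680687 = 1787124.67, rounded up to 1787125; 1,787,125 required, 1,787,125 in favor — approved.
B: 3/5 of 4712337 = 2827402.20, rounded up to 2827403; 2,827,403 required, 2,826,381 in favor — not approved.
C: 2/3 of 8554479 = 5702986; 5,702,986 required, 5,702,986 in favor — approved.
D: a majority of 1680224 is 840113; 840,113 required, 840,113 in favor — approved.

Not approved — the B shares did not give the required vote.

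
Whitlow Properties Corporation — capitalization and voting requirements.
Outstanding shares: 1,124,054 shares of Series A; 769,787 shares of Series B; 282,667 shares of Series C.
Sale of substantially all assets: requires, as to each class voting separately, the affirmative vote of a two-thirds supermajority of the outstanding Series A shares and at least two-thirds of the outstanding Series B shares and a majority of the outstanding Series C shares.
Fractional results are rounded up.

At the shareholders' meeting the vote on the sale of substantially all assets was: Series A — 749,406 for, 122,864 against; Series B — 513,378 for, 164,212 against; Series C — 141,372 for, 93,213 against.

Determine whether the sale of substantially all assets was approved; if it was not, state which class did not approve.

Series A: 2/3 of 1124054 = 749369.33, rounded up to 749370; 749,370 required, 749,406 in favor — approved.
Series B: 2/3 of 769787 = 513191.33, rounded up to 513192; 513,192 required, 513,378 in favor — approved.
Series C: a majority of 282667 is 141334; 141,334 required, 141,372 in favor — approved.

Approved — every class gave the required vote.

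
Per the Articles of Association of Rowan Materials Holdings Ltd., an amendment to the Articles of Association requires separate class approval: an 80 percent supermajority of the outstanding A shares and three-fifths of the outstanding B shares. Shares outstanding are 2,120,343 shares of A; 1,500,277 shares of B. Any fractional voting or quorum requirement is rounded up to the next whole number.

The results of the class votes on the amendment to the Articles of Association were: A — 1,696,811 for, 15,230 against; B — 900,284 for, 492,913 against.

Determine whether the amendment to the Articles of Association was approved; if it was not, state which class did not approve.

A: 4/5 of 2120343 = 1696274.40, rounded up to 1696275; 1,696,275 required, 1,696,811 in favor — approved.
B: 3/5 of 1500277 = 900166.20, rounded up to 900167; 900,167 required, 900,284 in favor — approved.

Approved — every class gave the required vote.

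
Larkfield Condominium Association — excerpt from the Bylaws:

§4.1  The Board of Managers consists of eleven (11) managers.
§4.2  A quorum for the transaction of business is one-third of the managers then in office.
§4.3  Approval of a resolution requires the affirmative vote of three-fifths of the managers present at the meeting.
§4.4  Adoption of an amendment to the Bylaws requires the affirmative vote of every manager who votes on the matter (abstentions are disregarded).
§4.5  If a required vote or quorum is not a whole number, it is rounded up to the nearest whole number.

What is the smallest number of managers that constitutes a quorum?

1/3 of 11 = 3.67, rounded up to 4.

4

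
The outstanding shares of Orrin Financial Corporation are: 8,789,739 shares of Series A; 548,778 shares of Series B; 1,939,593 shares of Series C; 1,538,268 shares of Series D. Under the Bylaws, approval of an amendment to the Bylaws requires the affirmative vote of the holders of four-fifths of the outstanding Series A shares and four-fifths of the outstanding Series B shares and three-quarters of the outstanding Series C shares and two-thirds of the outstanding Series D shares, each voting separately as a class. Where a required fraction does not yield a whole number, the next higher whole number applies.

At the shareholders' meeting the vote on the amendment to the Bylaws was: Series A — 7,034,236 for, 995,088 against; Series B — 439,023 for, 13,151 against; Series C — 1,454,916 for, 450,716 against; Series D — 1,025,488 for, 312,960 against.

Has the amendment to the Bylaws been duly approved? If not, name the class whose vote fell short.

Not approved — the Series D shares did not give the required vote.

Series A: 4/5 of 8789739 = 7031791.20, rounded up to 7031792; 7,031,792 required, 7,034,236 in favor — approved.
Series B: 4/5 of 548778 = 439022.40, rounded up to 439023; 439,023 required, 439,023 in favor — approved.
Series C: 3/4 of 1939593 = 1454694.75, rounded up to 1454695; 1,454,695 required, 1,454,916 in favor — approved.
Series D: 2/3 of 1538268 = 1025512; 1,025,512 required, 1,025,488 in favor — not approved.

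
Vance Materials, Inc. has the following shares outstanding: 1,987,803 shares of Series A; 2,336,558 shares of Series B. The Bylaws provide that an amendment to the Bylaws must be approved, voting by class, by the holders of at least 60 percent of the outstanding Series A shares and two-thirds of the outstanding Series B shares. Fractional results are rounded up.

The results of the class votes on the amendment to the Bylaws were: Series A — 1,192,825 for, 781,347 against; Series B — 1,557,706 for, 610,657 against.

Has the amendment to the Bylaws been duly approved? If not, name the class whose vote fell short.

Series A: 3/5 of 1987803 = 1192681.80, rounded up to 1192682; 1,192,682 required, 1,192,825 in favor — approved.
Series B: 2/3 of 2336558 = 1557705.33, rounded up to 1557706; 1,557,706 required, 1,557,706 in favor — approved.

Approved — every class gave the required vote.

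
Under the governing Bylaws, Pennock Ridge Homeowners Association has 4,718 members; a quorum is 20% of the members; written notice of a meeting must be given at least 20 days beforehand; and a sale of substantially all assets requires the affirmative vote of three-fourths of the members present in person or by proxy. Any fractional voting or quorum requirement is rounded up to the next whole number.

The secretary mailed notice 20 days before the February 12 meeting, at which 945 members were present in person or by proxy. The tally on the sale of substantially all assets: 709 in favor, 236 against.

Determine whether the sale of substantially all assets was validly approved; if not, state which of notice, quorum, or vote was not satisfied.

Notice: 20 days given; 20 required. Satisfied.
Quorum: 20% of 4,718 = 943.60, rounded up to 944; 945 present. Satisfied.
Vote: requires three-fourths of those present (945); 3/4 of 945 = 708.75, rounded up to 709, so 709 needed; 709 in favor. Satisfied.

Valid — all requirements satisfied.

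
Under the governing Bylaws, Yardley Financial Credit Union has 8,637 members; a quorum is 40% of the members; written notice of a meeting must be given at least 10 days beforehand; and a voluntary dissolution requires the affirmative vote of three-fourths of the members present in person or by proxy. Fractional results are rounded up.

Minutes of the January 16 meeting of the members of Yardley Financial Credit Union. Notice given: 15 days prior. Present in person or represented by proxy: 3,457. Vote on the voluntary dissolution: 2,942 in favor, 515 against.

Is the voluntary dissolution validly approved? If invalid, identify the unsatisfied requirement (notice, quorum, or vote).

Valid — all requirements satisfied.

Notice: 15 days given; 10 required. Satisfied.
Quorum: 40% of 8,637 = 3,454.80, rounded up to 3,455; 3,457 present. Satisfied.
Vote: requires three-fourths of those present (3,457); 3/4 of 3457 = 2592.75, rounded up to 2593, so 2,593 needed; 2,942 in favor. Satisfied.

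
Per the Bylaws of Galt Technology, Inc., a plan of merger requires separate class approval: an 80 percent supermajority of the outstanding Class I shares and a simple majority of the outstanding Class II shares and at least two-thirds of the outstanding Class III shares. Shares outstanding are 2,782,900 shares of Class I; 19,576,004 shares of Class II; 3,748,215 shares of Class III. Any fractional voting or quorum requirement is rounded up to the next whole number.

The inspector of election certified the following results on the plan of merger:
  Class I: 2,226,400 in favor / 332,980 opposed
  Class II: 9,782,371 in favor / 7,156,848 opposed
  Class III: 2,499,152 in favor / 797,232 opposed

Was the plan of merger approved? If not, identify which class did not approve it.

Not approved — the Class II shares did not give the required vote.

Class I: 4/5 of 2782900 = 2226320; 2,226,320 required, 2,226,400 in favor — approved.
Class II: a majority of 19576004 is 9788003; 9,788,003 required, 9,782,371 in favor — not approved.
Class III: 2/3 of 3748215 = 2498810; 2,498,810 required, 2,499,152 in favor — approved.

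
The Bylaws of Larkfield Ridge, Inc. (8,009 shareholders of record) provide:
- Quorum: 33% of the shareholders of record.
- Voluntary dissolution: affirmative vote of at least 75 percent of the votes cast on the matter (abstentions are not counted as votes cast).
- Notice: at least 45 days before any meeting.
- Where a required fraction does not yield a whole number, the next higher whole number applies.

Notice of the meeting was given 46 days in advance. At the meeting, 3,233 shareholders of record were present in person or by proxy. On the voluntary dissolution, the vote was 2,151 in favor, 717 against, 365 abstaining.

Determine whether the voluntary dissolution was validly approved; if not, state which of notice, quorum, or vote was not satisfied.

Valid — all requirements satisfied.

Notice: 46 days given; 45 required. Satisfied.
Quorum: 33% of 8,009 = 2,642.97, rounded up to 2,643; 3,233 present. Satisfied.
Vote: requires three-fourths of the votes cast (3,233 − 365 abstaining = 2,868); 3/4 of 2868 = 2151, so 2,151 needed; 2,151 in favor. Satisfied.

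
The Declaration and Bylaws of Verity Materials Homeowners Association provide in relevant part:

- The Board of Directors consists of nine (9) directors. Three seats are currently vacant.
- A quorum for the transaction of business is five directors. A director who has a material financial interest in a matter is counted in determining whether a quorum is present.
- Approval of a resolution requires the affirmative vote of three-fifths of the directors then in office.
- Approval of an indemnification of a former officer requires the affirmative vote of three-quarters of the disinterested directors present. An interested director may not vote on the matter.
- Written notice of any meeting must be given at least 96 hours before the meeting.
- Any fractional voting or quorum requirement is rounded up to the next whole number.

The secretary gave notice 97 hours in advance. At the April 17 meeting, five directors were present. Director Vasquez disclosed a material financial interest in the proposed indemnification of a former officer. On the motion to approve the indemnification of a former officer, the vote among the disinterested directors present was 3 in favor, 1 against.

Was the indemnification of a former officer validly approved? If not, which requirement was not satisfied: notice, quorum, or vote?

Notice: 97 hours given; 96 required (97 ≥ 96). Satisfied.
Quorum: 5 present (interested directors count toward quorum); quorum is 5. Satisfied.
Vote: the indemnification of a former officer requires three-fourths of the disinterested directors present (5 − 1 = 4). 3/4 of 4 = 3, so 3 affirmative votes are needed; 3 voted in favor. Satisfied.

Valid — all requirements satisfied.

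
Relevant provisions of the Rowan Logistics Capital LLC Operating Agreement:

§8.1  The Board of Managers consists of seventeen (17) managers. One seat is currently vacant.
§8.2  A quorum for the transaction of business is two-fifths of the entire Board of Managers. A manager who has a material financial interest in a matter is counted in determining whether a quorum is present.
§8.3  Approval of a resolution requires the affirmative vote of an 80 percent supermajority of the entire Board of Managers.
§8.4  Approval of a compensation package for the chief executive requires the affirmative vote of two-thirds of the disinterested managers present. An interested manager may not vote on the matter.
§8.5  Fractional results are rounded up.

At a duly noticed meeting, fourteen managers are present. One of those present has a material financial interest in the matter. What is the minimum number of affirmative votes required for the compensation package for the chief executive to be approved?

9

The compensation package for the chief executive requires two-thirds of the disinterested managers present (14 − 1 = 13).
2/3 of 13 = 8.67, rounded up to 9.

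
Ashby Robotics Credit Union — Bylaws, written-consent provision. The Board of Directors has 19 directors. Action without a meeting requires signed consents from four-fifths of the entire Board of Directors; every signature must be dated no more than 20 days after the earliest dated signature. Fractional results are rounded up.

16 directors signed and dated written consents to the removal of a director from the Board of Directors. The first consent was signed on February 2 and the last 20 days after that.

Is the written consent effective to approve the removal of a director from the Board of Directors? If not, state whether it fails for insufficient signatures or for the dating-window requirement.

Signatures required: four-fifths of 19 — 4/5 of 19 = 15.20, rounded up to 16, so 16 needed; 16 signed. Sufficient.
Dating window: the latest signature is 20 days after the earliest; the limit is 20 days. Within the window.

Effective — both the signature and dating-window requirements are satisfied.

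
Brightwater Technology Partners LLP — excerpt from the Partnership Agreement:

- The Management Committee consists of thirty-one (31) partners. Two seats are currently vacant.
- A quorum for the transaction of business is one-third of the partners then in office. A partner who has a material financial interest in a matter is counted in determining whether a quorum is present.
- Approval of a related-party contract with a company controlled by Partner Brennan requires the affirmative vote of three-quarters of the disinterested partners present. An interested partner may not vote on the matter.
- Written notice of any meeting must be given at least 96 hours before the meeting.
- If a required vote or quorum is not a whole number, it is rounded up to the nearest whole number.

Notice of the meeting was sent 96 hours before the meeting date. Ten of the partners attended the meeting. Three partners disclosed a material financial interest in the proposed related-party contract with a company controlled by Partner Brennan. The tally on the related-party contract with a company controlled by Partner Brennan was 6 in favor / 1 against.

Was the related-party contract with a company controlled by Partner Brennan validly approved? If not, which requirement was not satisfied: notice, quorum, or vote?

Notice: 96 hours given; 96 required (96 ≥ 96). Satisfied.
Quorum: 10 present (interested partners count toward quorum); quorum is 10. Satisfied.
Vote: the related-party contract with a company controlled by Partner Brennan requires three-fourths of the disinterested partners present (10 − 3 = 7). 3/4 of 7 = 5.25, rounded up to 6, so 6 affirmative votes are needed; 6 voted in favor. Satisfied.

Valid — all requirements satisfied.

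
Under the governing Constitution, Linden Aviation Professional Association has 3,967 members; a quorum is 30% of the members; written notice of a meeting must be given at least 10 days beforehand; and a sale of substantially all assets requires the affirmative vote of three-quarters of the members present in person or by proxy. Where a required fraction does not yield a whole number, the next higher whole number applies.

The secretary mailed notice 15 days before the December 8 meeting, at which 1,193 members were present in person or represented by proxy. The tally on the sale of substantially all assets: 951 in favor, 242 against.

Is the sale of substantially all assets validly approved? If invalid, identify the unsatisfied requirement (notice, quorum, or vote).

Valid — all requirements satisfied.

Notice: 15 days given; 10 required. Satisfied.
Quorum: 30% of 3,967 = 1,190.10, rounded up to 1,191; 1,193 present. Satisfied.
Vote: requires three-fourths of those present (1,193); 3/4 of 1193 = 894.75, rounded up to 895, so 895 needed; 951 in favor. Satisfied.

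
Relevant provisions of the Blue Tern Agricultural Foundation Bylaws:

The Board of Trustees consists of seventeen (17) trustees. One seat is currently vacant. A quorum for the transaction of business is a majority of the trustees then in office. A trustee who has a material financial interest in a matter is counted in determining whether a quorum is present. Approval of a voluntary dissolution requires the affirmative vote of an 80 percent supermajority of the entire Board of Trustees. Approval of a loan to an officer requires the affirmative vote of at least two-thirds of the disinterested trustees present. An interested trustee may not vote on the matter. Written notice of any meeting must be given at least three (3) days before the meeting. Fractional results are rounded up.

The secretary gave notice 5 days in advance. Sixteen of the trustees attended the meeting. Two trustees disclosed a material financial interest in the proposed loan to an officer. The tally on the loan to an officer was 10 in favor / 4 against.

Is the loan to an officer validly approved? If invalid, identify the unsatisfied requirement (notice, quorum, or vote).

Notice: 5 days given; 3 required (5 ≥ 3). Satisfied.
Quorum: 16 present (interested trustees count toward quorum); quorum is 9. Satisfied.
Vote: the loan to an officer requires two-thirds of the disinterested trustees present (16 − 2 = 14). 2/3 of 14 = 9.33, rounded up to 10, so 10 affirmative votes are needed; 10 voted in favor. Satisfied.

Valid — all requirements satisfied.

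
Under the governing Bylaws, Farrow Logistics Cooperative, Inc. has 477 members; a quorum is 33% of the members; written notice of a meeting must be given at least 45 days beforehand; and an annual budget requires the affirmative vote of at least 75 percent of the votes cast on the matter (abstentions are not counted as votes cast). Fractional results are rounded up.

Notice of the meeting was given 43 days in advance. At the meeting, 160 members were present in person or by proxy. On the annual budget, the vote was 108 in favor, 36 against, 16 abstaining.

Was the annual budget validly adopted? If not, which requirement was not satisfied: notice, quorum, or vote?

Invalid — notice requirement not satisfied.

Notice: 43 days given; 45 required. Not satisfied.
Quorum: 33% of 477 = 157.41, rounded up to 158; 160 present. Satisfied.
Vote: requires three-fourths of the votes cast (160 − 16 abstaining = 144); 3/4 of 144 = 108, so 108 needed; 108 in favor. Satisfied.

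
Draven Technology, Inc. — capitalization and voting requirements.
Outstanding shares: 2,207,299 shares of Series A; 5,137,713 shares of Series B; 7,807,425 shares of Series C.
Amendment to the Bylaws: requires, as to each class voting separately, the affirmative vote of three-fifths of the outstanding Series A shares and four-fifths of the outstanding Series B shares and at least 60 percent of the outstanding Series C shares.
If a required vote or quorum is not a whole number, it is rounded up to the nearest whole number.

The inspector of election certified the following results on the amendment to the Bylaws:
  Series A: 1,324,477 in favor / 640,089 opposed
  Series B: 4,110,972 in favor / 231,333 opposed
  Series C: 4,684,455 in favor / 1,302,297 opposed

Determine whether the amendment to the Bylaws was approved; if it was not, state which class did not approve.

Approved — every class gave the required vote.

Series A: 3/5 of 2207299 = 1324379.40, rounded up to 1324380; 1,324,380 required, 1,324,477 in favor — approved.
Series B: 4/5 of 5137713 = 4110170.40, rounded up to 4110171; 4,110,171 required, 4,110,972 in favor — approved.
Series C: 3/5 of 7807425 = 4684455; 4,684,455 required, 4,684,455 in favor — approved.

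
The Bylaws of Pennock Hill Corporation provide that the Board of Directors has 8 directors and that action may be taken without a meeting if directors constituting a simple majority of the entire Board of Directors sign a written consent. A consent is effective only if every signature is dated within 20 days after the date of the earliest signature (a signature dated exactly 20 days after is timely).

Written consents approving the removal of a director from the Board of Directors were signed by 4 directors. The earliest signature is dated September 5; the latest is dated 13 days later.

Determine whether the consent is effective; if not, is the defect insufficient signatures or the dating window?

Not effective — insufficient signatures.

Signatures required: a simple majority of 8 — a majority of 8 is 5, so 5 needed; 4 signed. Insufficient.
Dating window: the latest signature is 13 days after the earliest; the limit is 20 days. Within the window.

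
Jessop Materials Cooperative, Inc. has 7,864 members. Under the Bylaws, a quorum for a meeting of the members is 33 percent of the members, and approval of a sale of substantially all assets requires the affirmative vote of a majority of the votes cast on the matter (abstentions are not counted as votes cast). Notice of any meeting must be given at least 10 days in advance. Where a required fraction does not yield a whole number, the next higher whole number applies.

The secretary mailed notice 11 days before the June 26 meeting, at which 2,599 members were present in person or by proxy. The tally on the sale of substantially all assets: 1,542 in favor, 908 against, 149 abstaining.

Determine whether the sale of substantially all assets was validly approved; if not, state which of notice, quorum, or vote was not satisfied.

Notice: 11 days given; 10 required. Satisfied.
Quorum: 33% of 7,864 = 2,595.12, rounded up to 2,596; 2,599 present. Satisfied.
Vote: requires a majority of the votes cast (2,599 − 149 abstaining = 2,450); a majority of 2450 is 1226, so 1,226 needed; 1,542 in favor. Satisfied.

Valid — all requirements satisfied.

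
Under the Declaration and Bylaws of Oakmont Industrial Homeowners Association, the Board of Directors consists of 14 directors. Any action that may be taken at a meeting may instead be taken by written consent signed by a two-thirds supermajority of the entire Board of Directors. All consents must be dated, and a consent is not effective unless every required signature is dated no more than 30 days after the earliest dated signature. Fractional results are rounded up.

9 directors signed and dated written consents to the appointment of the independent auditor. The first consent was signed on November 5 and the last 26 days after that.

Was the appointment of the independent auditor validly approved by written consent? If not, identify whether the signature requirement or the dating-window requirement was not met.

Signatures required: a two-thirds supermajority of 14 — 2/3 of 14 = 9.33, rounded up to 10, so 10 needed; 9 signed. Insufficient.
Dating window: the latest signature is 26 days after the earliest; the limit is 30 days. Within the window.

Not effective — insufficient signatures.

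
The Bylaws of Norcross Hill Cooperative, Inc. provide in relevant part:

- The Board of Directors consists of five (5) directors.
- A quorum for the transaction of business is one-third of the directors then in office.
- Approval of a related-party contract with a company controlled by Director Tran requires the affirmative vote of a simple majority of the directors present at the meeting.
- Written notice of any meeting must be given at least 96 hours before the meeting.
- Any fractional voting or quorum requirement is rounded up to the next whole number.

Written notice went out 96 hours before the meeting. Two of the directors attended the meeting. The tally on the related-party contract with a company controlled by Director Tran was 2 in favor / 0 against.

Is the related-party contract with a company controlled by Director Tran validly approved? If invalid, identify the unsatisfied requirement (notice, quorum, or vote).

Notice: 96 hours given; 96 required (96 ≥ 96). Satisfied.
Quorum: 2 present; quorum is 2. Satisfied.
Vote: the related-party contract with a company controlled by Director Tran requires a majority of the directors present (2). A majority of 2 is 2, so 2 affirmative votes are needed; 2 voted in favor. Satisfied.

Valid — all requirements satisfied.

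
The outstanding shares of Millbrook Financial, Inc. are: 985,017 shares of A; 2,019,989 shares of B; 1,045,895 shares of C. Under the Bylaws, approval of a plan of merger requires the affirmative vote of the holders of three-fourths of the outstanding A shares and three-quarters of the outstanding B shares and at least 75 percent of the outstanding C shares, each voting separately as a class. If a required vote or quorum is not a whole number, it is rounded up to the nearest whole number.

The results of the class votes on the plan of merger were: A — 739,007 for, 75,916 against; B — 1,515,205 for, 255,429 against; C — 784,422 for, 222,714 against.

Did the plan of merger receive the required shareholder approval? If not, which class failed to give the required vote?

A: 3/4 of 985017 = 738762.75, rounded up to 738763; 738,763 required, 739,007 in favor — approved.
B: 3/4 of 2019989 = 1514991.75, rounded up to 1514992; 1,514,992 required, 1,515,205 in favor — approved.
C: 3/4 of 1045895 = 784421.25, rounded up to 784422; 784,422 required, 784,422 in favor — approved.

Approved — every class gave the required vote.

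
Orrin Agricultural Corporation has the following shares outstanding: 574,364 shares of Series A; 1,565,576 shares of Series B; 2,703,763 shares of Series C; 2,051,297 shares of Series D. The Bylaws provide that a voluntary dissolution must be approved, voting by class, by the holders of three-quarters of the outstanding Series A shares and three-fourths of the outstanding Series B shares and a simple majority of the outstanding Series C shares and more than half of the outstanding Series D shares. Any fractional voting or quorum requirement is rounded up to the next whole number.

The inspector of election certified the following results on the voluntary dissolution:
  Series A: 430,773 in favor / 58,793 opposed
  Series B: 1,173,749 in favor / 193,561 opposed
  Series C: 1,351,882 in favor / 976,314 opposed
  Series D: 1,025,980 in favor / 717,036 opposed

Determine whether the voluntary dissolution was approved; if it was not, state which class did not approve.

Not approved — the Series B shares did not give the required vote.

Series A: 3/4 of 574364 = 430773; 430,773 required, 430,773 in favor — approved.
Series B: 3/4 of 1565576 = 1174182; 1,174,182 required, 1,173,749 in favor — not approved.
Series C: a majority of 2703763 is 1351882; 1,351,882 required, 1,351,882 in favor — approved.
Series D: a majority of 2051297 is 1025649; 1,025,649 required, 1,025,980 in favor — approved.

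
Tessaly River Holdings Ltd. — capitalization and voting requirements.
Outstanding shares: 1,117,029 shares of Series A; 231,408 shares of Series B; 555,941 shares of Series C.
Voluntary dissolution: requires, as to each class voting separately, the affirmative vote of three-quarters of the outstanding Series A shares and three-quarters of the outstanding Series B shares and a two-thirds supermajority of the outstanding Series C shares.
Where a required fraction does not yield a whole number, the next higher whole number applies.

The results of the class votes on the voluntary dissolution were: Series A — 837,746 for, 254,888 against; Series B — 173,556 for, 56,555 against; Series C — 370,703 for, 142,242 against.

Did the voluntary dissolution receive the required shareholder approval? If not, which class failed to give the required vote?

Series A: 3/4 of 1117029 = 837771.75, rounded up to 837772; 837,772 required, 837,746 in favor — not approved.
Series B: 3/4 of 231408 = 173556; 173,556 required, 173,556 in favor — approved.
Series C: 2/3 of 555941 = 370627.33, rounded up to 370628; 370,628 required, 370,703 in favor — approved.

Not approved — the Series A shares did not give the required vote.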